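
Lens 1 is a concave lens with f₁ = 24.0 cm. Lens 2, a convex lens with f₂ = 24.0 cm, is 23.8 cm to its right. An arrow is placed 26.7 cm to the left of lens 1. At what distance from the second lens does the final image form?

Lens 1 is diverging, so f₁ = −24.0 cm.
Lens 1: 1/d_i1 = 1/f₁ − 1/d_o1 = 1/(-24.0) − 1/(26.7) = -0.07912, so d_i1 = -12.64 cm.
The intermediate image is 12.64 cm to the left of lens 1 (virtual), which is 23.8 − (-12.64) = 36.44 cm to the left of lens 2, so d_o2 = +36.44 cm.
Lens 2: 1/d_i2 = 1/f₂ − 1/d_o2 = 1/(24.0) − 1/(36.44) = 0.01422, so d_i2 = 70.3 cm.
The final image is real, 70.3 cm to the right of lens 2 (overall magnification ≈ -0.91).

70.3 cm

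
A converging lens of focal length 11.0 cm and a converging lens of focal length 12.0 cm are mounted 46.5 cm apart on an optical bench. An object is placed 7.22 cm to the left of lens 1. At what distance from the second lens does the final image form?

14.6 cm

Lens 1: 1/d_i1 = 1/f₁ − 1/d_o1 = 1/(11.0) − 1/(7.22) = -0.04760, so d_i1 = -21.01 cm.
The intermediate image is 21.01 cm to the left of lens 1 (virtual), which is 46.5 − (-21.01) = 67.51 cm to the left of lens 2, so d_o2 = +67.51 cm.
Lens 2: 1/d_i2 = 1/f₂ − 1/d_o2 = 1/(12.0) − 1/(67.51) = 0.06852, so d_i2 = 14.6 cm.
The final image is real, 14.6 cm to the right of lens 2 (overall magnification ≈ -0.63).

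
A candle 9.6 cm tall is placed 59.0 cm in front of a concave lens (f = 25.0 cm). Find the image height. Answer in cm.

2.86 cm

For a concave lens, f = -25.0 cm.
1/d_i = 1/f − 1/d_o = 1/(-25.00) − 1/(59.0) = -0.05695, so d_i = -17.56 cm.
m = −d_i/d_o = +0.2976.
|h_i| = |m|·h_o = 0.2976 × 9.6 = 2.86 cm. The image is virtual, upright and reduced, on the same side as the object.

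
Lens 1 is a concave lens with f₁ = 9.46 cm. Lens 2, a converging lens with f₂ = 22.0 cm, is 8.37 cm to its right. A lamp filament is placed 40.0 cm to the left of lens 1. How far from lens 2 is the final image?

Lens 1 is diverging, so f₁ = −9.46 cm.
Lens 1: 1/d_i1 = 1/f₁ − 1/d_o1 = 1/(-9.46) − 1/(40.0) = -0.1307, so d_i1 = -7.651 cm.
The intermediate image is 7.651 cm to the left of lens 1 (virtual), which is 8.37 − (-7.651) = 16.02 cm to the left of lens 2, so d_o2 = +16.02 cm.
Lens 2: 1/d_i2 = 1/f₂ − 1/d_o2 = 1/(22.0) − 1/(16.02) = -0.01697, so d_i2 = -58.9 cm.
The final image is virtual, 58.9 cm to the left of lens 2 (overall magnification ≈ 0.70).

58.9 cm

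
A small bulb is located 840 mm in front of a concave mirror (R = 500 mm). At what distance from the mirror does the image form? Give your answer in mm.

f = R/2 = 500/2 = 250.0 mm.
Mirror equation: 1/v = 1/f − 1/u = 1/(250.0) − 1/(840) = 0.004000 − 0.001190 = 0.002810, so v = 356 mm.
The image is real, inverted and reduced, in front of the mirror.

356 mm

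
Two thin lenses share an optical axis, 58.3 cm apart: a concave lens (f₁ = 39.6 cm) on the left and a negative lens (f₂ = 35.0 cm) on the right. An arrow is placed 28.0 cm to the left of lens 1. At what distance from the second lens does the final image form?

23.8 cm

Lens 1 is diverging, so f₁ = −39.6 cm.
Lens 1: 1/d_i1 = 1/f₁ − 1/d_o1 = 1/(-39.6) − 1/(28.0) = -0.06097, so d_i1 = -16.40 cm.
The intermediate image is 16.40 cm to the left of lens 1 (virtual), which is 58.3 − (-16.40) = 74.70 cm to the left of lens 2, so d_o2 = +74.70 cm.
Lens 2 is diverging, so f₂ = −35.0 cm.
Lens 2: 1/d_i2 = 1/f₂ − 1/d_o2 = 1/(-35.0) − 1/(74.70) = -0.04196, so d_i2 = -23.8 cm.
The final image is virtual, 23.8 cm to the left of lens 2 (overall magnification ≈ 0.19).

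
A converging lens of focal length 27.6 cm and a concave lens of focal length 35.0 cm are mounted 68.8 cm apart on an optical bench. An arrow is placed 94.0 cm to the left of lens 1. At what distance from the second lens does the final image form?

16.1 cm

Lens 1: 1/d_i1 = 1/f₁ − 1/d_o1 = 1/(27.6) − 1/(94.0) = 0.02559, so d_i1 = 39.07 cm.
The intermediate image is 39.07 cm to the right of lens 1, which is 68.8 − (39.07) = 29.73 cm to the left of lens 2, so d_o2 = +29.73 cm.
Lens 2 is diverging, so f₂ = −35.0 cm.
Lens 2: 1/d_i2 = 1/f₂ − 1/d_o2 = 1/(-35.0) − 1/(29.73) = -0.06221, so d_i2 = -16.1 cm.
The final image is virtual, 16.1 cm to the left of lens 2 (overall magnification ≈ -0.22).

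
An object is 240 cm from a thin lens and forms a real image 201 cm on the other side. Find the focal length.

f = 109 cm (converging)

Real image ⇒ d_i = +201 cm.
1/f = 1/d_o + 1/d_i = 1/(240) + 1/(201) = 0.009142, so f = 109 cm.
Since f is positive, the thin lens is converging.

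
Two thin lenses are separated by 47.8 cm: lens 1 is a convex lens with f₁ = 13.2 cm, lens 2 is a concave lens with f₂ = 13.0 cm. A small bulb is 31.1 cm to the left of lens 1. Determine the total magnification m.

m = -0.253

Lens 1: 1/d_i1 = 1/(13.2) − 1/(31.1) = 0.04360, so d_i1 = 22.93 cm; m₁ = −d_i1/d_o1 = -0.7373.
d_o2 = 47.8 − (22.93) = 24.87 cm.
f₂ = −13.0 cm (diverging).
Lens 2: 1/d_i2 = 1/(-13.0) − 1/(24.87) = -0.1171, so d_i2 = -8.537 cm; m₂ = −d_i2/d_o2 = +0.3433.
m = m₁·m₂ = (-0.7373)(+0.3433) = -0.253.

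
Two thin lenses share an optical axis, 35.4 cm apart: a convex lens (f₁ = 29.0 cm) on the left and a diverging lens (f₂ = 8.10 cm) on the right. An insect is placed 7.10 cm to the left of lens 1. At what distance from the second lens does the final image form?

6.86 cm

Lens 1: 1/d_i1 = 1/f₁ − 1/d_o1 = 1/(29.0) − 1/(7.10) = -0.1064, so d_i1 = -9.402 cm.
The intermediate image is 9.402 cm to the left of lens 1 (virtual), which is 35.4 − (-9.402) = 44.80 cm to the left of lens 2, so d_o2 = +44.80 cm.
Lens 2 is diverging, so f₂ = −8.10 cm.
Lens 2: 1/d_i2 = 1/f₂ − 1/d_o2 = 1/(-8.10) − 1/(44.80) = -0.1458, so d_i2 = -6.86 cm.
The final image is virtual, 6.86 cm to the left of lens 2 (overall magnification ≈ 0.20).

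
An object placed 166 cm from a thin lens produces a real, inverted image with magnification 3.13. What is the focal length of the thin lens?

m = −d_i/d_o ⇒ d_i = −m·d_o = −(-3.13)·(166) = 519.6 cm.
1/f = 1/d_o + 1/d_i = 1/(166) + 1/(519.6) = 0.007949, so f = 126 cm.
Since f is positive, the thin lens is converging.

f = 126 cm (converging)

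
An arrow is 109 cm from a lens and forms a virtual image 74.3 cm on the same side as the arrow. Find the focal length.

Virtual image ⇒ d_i = −74.3 cm.
1/f = 1/d_o + 1/d_i = 1/(109) + 1/(-74.3) = -0.004285, so f = -233 cm.
Since f is negative, the lens is diverging.

f = -233 cm (diverging)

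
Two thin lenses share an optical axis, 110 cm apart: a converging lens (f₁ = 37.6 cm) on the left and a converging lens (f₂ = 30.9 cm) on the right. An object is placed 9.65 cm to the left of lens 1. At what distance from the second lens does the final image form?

Lens 1: 1/d_i1 = 1/f₁ − 1/d_o1 = 1/(37.6) − 1/(9.65) = -0.07703, so d_i1 = -12.98 cm.
The intermediate image is 12.98 cm to the left of lens 1 (virtual), which is 110 − (-12.98) = 123.0 cm to the left of lens 2, so d_o2 = +123.0 cm.
Lens 2: 1/d_i2 = 1/f₂ − 1/d_o2 = 1/(30.9) − 1/(123.0) = 0.02423, so d_i2 = 41.3 cm.
The final image is real, 41.3 cm to the right of lens 2 (overall magnification ≈ -0.45).

41.3 cm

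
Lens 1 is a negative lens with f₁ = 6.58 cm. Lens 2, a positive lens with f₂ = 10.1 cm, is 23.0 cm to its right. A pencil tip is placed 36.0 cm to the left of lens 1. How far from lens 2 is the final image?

15.6 cm

Lens 1 is diverging, so f₁ = −6.58 cm.
Lens 1: 1/d_i1 = 1/f₁ − 1/d_o1 = 1/(-6.58) − 1/(36.0) = -0.1798, so d_i1 = -5.563 cm.
The intermediate image is 5.563 cm to the left of lens 1 (virtual), which is 23.0 − (-5.563) = 28.56 cm to the left of lens 2, so d_o2 = +28.56 cm.
Lens 2: 1/d_i2 = 1/f₂ − 1/d_o2 = 1/(10.1) − 1/(28.56) = 0.06400, so d_i2 = 15.6 cm.
The final image is real, 15.6 cm to the right of lens 2 (overall magnification ≈ -0.085).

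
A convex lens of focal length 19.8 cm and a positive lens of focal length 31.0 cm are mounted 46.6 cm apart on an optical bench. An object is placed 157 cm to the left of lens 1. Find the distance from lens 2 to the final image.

Lens 1: 1/d_i1 = 1/f₁ − 1/d_o1 = 1/(19.8) − 1/(157) = 0.04414, so d_i1 = 22.66 cm.
The intermediate image is 22.66 cm to the right of lens 1, which is 46.6 − (22.66) = 23.94 cm to the left of lens 2, so d_o2 = +23.94 cm.
Lens 2: 1/d_i2 = 1/f₂ − 1/d_o2 = 1/(31.0) − 1/(23.94) = -0.009513, so d_i2 = -105 cm.
The final image is virtual, 105 cm to the left of lens 2 (overall magnification ≈ -0.63).

105 cm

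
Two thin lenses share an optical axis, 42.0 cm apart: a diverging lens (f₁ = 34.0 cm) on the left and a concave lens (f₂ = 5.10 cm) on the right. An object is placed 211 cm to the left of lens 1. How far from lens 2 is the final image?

4.76 cm

Lens 1 is diverging, so f₁ = −34.0 cm.
Lens 1: 1/d_i1 = 1/f₁ − 1/d_o1 = 1/(-34.0) − 1/(211) = -0.03415, so d_i1 = -29.28 cm.
The intermediate image is 29.28 cm to the left of lens 1 (virtual), which is 42.0 − (-29.28) = 71.28 cm to the left of lens 2, so d_o2 = +71.28 cm.
Lens 2 is diverging, so f₂ = −5.10 cm.
Lens 2: 1/d_i2 = 1/f₂ − 1/d_o2 = 1/(-5.10) − 1/(71.28) = -0.2101, so d_i2 = -4.76 cm.
The final image is virtual, 4.76 cm to the left of lens 2 (overall magnification ≈ 0.0093).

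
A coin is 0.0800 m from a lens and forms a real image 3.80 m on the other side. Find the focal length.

f = 0.0784 m (converging)

Real image ⇒ d_i = +3.80 m.
1/f = 1/d_o + 1/d_i = 1/(0.0800) + 1/(3.80) = 12.76, so f = 0.0784 m.
Since f is positive, the lens is converging.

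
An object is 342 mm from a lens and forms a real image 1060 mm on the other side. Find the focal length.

f = 259 mm (converging)

Real image ⇒ d_i = +1060 mm.
1/f = 1/d_o + 1/d_i = 1/(342) + 1/(1060) = 0.003867, so f = 259 mm.
Since f is positive, the lens is converging.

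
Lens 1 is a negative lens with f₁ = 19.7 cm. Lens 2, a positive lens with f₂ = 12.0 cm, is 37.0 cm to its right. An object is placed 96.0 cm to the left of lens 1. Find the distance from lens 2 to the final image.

Lens 1 is diverging, so f₁ = −19.7 cm.
Lens 1: 1/d_i1 = 1/f₁ − 1/d_o1 = 1/(-19.7) − 1/(96.0) = -0.06118, so d_i1 = -16.35 cm.
The intermediate image is 16.35 cm to the left of lens 1 (virtual), which is 37.0 − (-16.35) = 53.35 cm to the left of lens 2, so d_o2 = +53.35 cm.
Lens 2: 1/d_i2 = 1/f₂ − 1/d_o2 = 1/(12.0) − 1/(53.35) = 0.06459, so d_i2 = 15.5 cm.
The final image is real, 15.5 cm to the right of lens 2 (overall magnification ≈ -0.049).

15.5 cm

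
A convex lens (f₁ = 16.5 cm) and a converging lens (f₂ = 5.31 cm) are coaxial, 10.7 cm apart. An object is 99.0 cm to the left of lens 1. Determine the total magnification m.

m = -0.0737

Lens 1: 1/d_i1 = 1/(16.5) − 1/(99.0) = 0.05051, so d_i1 = 19.80 cm; m₁ = −d_i1/d_o1 = -0.2000.
d_o2 = 10.7 − (19.80) = -9.100 cm (virtual object).
Lens 2: 1/d_i2 = 1/(5.31) − 1/(-9.100) = 0.2982, so d_i2 = 3.353 cm; m₂ = −d_i2/d_o2 = +0.3685.
m = m₁·m₂ = (-0.2000)(+0.3685) = -0.0737.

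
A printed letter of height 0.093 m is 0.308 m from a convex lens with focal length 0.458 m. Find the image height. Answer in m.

0.284 m

1/d_i = 1/f − 1/d_o = 1/(0.4580) − 1/(0.308) = -1.063, so d_i = -0.9404 m.
m = −d_i/d_o = +3.053.
|h_i| = |m|·h_o = 3.053 × 0.093 = 0.284 m. The image is virtual, upright and enlarged, on the same side as the object.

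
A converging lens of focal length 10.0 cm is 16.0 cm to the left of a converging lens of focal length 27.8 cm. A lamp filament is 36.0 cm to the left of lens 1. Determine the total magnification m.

Lens 1: 1/d_i1 = 1/(10.0) − 1/(36.0) = 0.07222, so d_i1 = 13.85 cm; m₁ = −d_i1/d_o1 = -0.3847.
d_o2 = 16.0 − (13.85) = 2.150 cm.
Lens 2: 1/d_i2 = 1/(27.8) − 1/(2.150) = -0.4291, so d_i2 = -2.330 cm; m₂ = −d_i2/d_o2 = +1.084.
m = m₁·m₂ = (-0.3847)(+1.084) = -0.417.

m = -0.417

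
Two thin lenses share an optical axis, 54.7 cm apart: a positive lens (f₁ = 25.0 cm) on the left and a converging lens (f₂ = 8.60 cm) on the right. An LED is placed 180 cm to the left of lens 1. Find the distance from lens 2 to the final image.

12.9 cm

Lens 1: 1/d_i1 = 1/f₁ − 1/d_o1 = 1/(25.0) − 1/(180) = 0.03444, so d_i1 = 29.03 cm.
The intermediate image is 29.03 cm to the right of lens 1, which is 54.7 − (29.03) = 25.67 cm to the left of lens 2, so d_o2 = +25.67 cm.
Lens 2: 1/d_i2 = 1/f₂ − 1/d_o2 = 1/(8.60) − 1/(25.67) = 0.07732, so d_i2 = 12.9 cm.
The final image is real, 12.9 cm to the right of lens 2 (overall magnification ≈ 0.081).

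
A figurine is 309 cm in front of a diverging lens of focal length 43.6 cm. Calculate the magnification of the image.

m = +0.124

For a diverging lens, f = -43.6 cm.
1/d_i = 1/f − 1/d_o = 1/(-43.60) − 1/(309) = -0.02617, so d_i = -38.21 cm.
m = −d_i/d_o = −(-38.21)/(309) = +0.124.
The image is virtual, upright and reduced, on the same side as the object.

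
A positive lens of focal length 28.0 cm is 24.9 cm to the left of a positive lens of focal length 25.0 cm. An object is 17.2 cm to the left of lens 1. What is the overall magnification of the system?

Lens 1: 1/d_i1 = 1/(28.0) − 1/(17.2) = -0.02243, so d_i1 = -44.59 cm; m₁ = −d_i1/d_o1 = +2.592.
d_o2 = 24.9 − (-44.59) = 69.49 cm.
Lens 2: 1/d_i2 = 1/(25.0) − 1/(69.49) = 0.02561, so d_i2 = 39.05 cm; m₂ = −d_i2/d_o2 = -0.5619.
m = m₁·m₂ = (+2.592)(-0.5619) = -1.46.

m = -1.46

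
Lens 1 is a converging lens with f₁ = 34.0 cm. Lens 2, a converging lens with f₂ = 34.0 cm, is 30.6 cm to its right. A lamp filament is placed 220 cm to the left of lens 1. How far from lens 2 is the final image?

Lens 1: 1/d_i1 = 1/f₁ − 1/d_o1 = 1/(34.0) − 1/(220) = 0.02487, so d_i1 = 40.22 cm.
The intermediate image is 40.22 cm to the right of lens 1, which lies 9.620 cm to the right of lens 2 — a virtual object — so d_o2 = −9.620 cm.
Lens 2: 1/d_i2 = 1/f₂ − 1/d_o2 = 1/(34.0) − 1/(-9.620) = 0.1334, so d_i2 = 7.50 cm.
The final image is real, 7.50 cm to the right of lens 2 (overall magnification ≈ -0.14).

7.50 cm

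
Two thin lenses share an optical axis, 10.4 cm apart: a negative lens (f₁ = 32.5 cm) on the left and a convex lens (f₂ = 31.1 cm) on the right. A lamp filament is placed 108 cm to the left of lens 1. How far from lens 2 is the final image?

257 cm

Lens 1 is diverging, so f₁ = −32.5 cm.
Lens 1: 1/d_i1 = 1/f₁ − 1/d_o1 = 1/(-32.5) − 1/(108) = -0.04003, so d_i1 = -24.98 cm.
The intermediate image is 24.98 cm to the left of lens 1 (virtual), which is 10.4 − (-24.98) = 35.38 cm to the left of lens 2, so d_o2 = +35.38 cm.
Lens 2: 1/d_i2 = 1/f₂ − 1/d_o2 = 1/(31.1) − 1/(35.38) = 0.003890, so d_i2 = 257 cm.
The final image is real, 257 cm to the right of lens 2 (overall magnification ≈ -1.7).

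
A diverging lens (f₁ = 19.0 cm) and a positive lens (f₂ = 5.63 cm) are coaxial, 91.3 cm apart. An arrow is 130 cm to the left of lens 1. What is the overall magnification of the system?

m = -0.00702

f₁ = −19.0 cm (diverging).
Lens 1: 1/d_i1 = 1/(-19.0) − 1/(130) = -0.06032, so d_i1 = -16.58 cm; m₁ = −d_i1/d_o1 = +0.1275.
d_o2 = 91.3 − (-16.58) = 107.9 cm.
Lens 2: 1/d_i2 = 1/(5.63) − 1/(107.9) = 0.1684, so d_i2 = 5.940 cm; m₂ = −d_i2/d_o2 = -0.05505.
m = m₁·m₂ = (+0.1275)(-0.05505) = -0.00702.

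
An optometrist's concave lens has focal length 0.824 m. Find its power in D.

For a concave lens, f = −0.824 m.
P = 1/f = 1/(-0.824 m) = -1.21 D.

P = -1.21 D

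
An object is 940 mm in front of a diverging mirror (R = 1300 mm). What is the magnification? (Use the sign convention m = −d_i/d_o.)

f = R/2 = 1300/2 = 650.0 mm; for a diverging mirror, f = -650.0 mm.
1/d_i = 1/f − 1/d_o = 1/(-650.0) − 1/(940) = -0.002602, so d_i = -384.3 mm.
m = −d_i/d_o = −(-384.3)/(940) = +0.409.
The image is virtual, upright and reduced, behind the mirror.

m = +0.409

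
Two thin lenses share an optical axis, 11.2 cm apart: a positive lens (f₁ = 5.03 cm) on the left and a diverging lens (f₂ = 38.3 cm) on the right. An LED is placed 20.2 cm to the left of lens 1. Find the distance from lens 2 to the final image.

Lens 1: 1/d_i1 = 1/f₁ − 1/d_o1 = 1/(5.03) − 1/(20.2) = 0.1493, so d_i1 = 6.698 cm.
The intermediate image is 6.698 cm to the right of lens 1, which is 11.2 − (6.698) = 4.502 cm to the left of lens 2, so d_o2 = +4.502 cm.
Lens 2 is diverging, so f₂ = −38.3 cm.
Lens 2: 1/d_i2 = 1/f₂ − 1/d_o2 = 1/(-38.3) − 1/(4.502) = -0.2482, so d_i2 = -4.03 cm.
The final image is virtual, 4.03 cm to the left of lens 2 (overall magnification ≈ -0.30).

4.03 cm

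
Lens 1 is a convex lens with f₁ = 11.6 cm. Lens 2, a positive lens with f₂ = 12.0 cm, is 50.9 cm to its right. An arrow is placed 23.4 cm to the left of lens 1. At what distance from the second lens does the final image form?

Lens 1: 1/d_i1 = 1/f₁ − 1/d_o1 = 1/(11.6) − 1/(23.4) = 0.04347, so d_i1 = 23.00 cm.
The intermediate image is 23.00 cm to the right of lens 1, which is 50.9 − (23.00) = 27.90 cm to the left of lens 2, so d_o2 = +27.90 cm.
Lens 2: 1/d_i2 = 1/f₂ − 1/d_o2 = 1/(12.0) − 1/(27.90) = 0.04749, so d_i2 = 21.1 cm.
The final image is real, 21.1 cm to the right of lens 2 (overall magnification ≈ 0.74).

21.1 cm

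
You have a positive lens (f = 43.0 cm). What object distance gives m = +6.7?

36.6 cm

m = −d_i/d_o ⇒ d_i = −m·d_o.
1/f = 1/d_o + 1/d_i = 1/d_o − 1/(m·d_o) = (1 − 1/m)/d_o, so d_o = f(1 − 1/m) = (43.00)(1 − 1/(+6.7)) = 36.6 cm.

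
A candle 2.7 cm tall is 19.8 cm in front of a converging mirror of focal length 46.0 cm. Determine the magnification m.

1/d_i = 1/f − 1/d_o = 1/(46.00) − 1/(19.8) = -0.02877, so d_i = -34.76 cm.
m = −d_i/d_o = −(-34.76)/(19.8) = +1.76.
The image is virtual, upright and enlarged, behind the mirror.

m = +1.76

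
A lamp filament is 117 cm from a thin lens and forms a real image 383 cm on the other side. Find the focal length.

Real image ⇒ d_i = +383 cm.
1/f = 1/d_o + 1/d_i = 1/(117) + 1/(383) = 0.01116, so f = 89.6 cm.
Since f is positive, the thin lens is converging.

f = 89.6 cm (converging)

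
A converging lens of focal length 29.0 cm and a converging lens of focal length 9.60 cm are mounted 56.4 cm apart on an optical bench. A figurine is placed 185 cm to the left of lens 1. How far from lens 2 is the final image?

Lens 1: 1/d_i1 = 1/f₁ − 1/d_o1 = 1/(29.0) − 1/(185) = 0.02908, so d_i1 = 34.39 cm.
The intermediate image is 34.39 cm to the right of lens 1, which is 56.4 − (34.39) = 22.01 cm to the left of lens 2, so d_o2 = +22.01 cm.
Lens 2: 1/d_i2 = 1/f₂ − 1/d_o2 = 1/(9.60) − 1/(22.01) = 0.05873, so d_i2 = 17.0 cm.
The final image is real, 17.0 cm to the right of lens 2 (overall magnification ≈ 0.14).

17.0 cm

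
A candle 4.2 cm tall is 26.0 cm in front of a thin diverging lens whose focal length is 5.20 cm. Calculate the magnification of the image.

For a diverging lens, f = -5.20 cm.
1/d_i = 1/f − 1/d_o = 1/(-5.200) − 1/(26.0) = -0.2308, so d_i = -4.333 cm.
m = −d_i/d_o = −(-4.333)/(26.0) = +0.167.
The image is virtual, upright and reduced, on the same side as the object.

m = +0.167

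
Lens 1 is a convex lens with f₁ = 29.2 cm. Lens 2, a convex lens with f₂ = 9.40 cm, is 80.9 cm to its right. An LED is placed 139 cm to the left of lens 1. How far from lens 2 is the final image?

Lens 1: 1/d_i1 = 1/f₁ − 1/d_o1 = 1/(29.2) − 1/(139) = 0.02705, so d_i1 = 36.97 cm.
The intermediate image is 36.97 cm to the right of lens 1, which is 80.9 − (36.97) = 43.93 cm to the left of lens 2, so d_o2 = +43.93 cm.
Lens 2: 1/d_i2 = 1/f₂ − 1/d_o2 = 1/(9.40) − 1/(43.93) = 0.08362, so d_i2 = 12.0 cm.
The final image is real, 12.0 cm to the right of lens 2 (overall magnification ≈ 0.072).

12.0 cm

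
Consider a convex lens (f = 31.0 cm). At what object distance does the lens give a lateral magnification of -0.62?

m = −d_i/d_o ⇒ d_i = −m·d_o.
1/f = 1/d_o + 1/d_i = 1/d_o − 1/(m·d_o) = (1 − 1/m)/d_o, so d_o = f(1 − 1/m) = (31.00)(1 − 1/(-0.62)) = 81.0 cm.

81.0 cm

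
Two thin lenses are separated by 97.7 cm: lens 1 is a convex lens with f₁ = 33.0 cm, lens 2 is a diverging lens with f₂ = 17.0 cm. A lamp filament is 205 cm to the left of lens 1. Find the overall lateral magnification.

Lens 1: 1/d_i1 = 1/(33.0) − 1/(205) = 0.02542, so d_i1 = 39.33 cm; m₁ = −d_i1/d_o1 = -0.1919.
d_o2 = 97.7 − (39.33) = 58.37 cm.
f₂ = −17.0 cm (diverging).
Lens 2: 1/d_i2 = 1/(-17.0) − 1/(58.37) = -0.07596, so d_i2 = -13.17 cm; m₂ = −d_i2/d_o2 = +0.2256.
m = m₁·m₂ = (-0.1919)(+0.2256) = -0.0433.

m = -0.0433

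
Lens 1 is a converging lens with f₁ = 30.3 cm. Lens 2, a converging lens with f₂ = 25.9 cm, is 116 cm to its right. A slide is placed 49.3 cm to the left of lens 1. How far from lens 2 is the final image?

Lens 1: 1/d_i1 = 1/f₁ − 1/d_o1 = 1/(30.3) − 1/(49.3) = 0.01272, so d_i1 = 78.62 cm.
The intermediate image is 78.62 cm to the right of lens 1, which is 116 − (78.62) = 37.38 cm to the left of lens 2, so d_o2 = +37.38 cm.
Lens 2: 1/d_i2 = 1/f₂ − 1/d_o2 = 1/(25.9) − 1/(37.38) = 0.01186, so d_i2 = 84.3 cm.
The final image is real, 84.3 cm to the right of lens 2 (overall magnification ≈ 3.6).

84.3 cm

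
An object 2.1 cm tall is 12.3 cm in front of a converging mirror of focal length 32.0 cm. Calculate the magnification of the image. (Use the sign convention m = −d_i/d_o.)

m = +1.62

1/d_i = 1/f − 1/d_o = 1/(32.00) − 1/(12.3) = -0.05005, so d_i = -19.98 cm.
m = −d_i/d_o = −(-19.98)/(12.3) = +1.62.
The image is virtual, upright and enlarged, behind the mirror.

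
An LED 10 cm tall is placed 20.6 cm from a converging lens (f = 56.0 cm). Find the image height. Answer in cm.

1/d_i = 1/f − 1/d_o = 1/(56.00) − 1/(20.6) = -0.03069, so d_i = -32.59 cm.
m = −d_i/d_o = +1.582.
|h_i| = |m|·h_o = 1.582 × 10 = 15.8 cm. The image is virtual, upright and enlarged, on the same side as the object.

15.8 cm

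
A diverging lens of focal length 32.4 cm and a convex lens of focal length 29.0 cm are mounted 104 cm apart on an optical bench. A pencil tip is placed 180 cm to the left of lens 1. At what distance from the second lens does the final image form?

Lens 1 is diverging, so f₁ = −32.4 cm.
Lens 1: 1/d_i1 = 1/f₁ − 1/d_o1 = 1/(-32.4) − 1/(180) = -0.03642, so d_i1 = -27.46 cm.
The intermediate image is 27.46 cm to the left of lens 1 (virtual), which is 104 − (-27.46) = 131.5 cm to the left of lens 2, so d_o2 = +131.5 cm.
Lens 2: 1/d_i2 = 1/f₂ − 1/d_o2 = 1/(29.0) − 1/(131.5) = 0.02688, so d_i2 = 37.2 cm.
The final image is real, 37.2 cm to the right of lens 2 (overall magnification ≈ -0.043).

37.2 cm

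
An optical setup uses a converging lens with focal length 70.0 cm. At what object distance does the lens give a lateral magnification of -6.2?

m = −d_i/d_o ⇒ d_i = −m·d_o.
1/f = 1/d_o + 1/d_i = 1/d_o − 1/(m·d_o) = (1 − 1/m)/d_o, so d_o = f(1 − 1/m) = (70.00)(1 − 1/(-6.2)) = 81.3 cm.

81.3 cm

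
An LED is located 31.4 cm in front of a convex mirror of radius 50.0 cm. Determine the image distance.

f = R/2 = 50.0/2 = 25.00 cm; for a convex mirror, f = -25.00 cm.
Mirror equation: 1/q = 1/f − 1/p = 1/(-25.00) − 1/(31.4) = -0.04000 − 0.03185 = -0.07185, so q = -13.9 cm.
The image is virtual, upright and reduced, behind the mirror.

13.9 cm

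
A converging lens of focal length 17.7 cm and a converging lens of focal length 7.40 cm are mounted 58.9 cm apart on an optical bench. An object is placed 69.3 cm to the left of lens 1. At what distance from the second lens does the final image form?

Lens 1: 1/d_i1 = 1/f₁ − 1/d_o1 = 1/(17.7) − 1/(69.3) = 0.04207, so d_i1 = 23.77 cm.
The intermediate image is 23.77 cm to the right of lens 1, which is 58.9 − (23.77) = 35.13 cm to the left of lens 2, so d_o2 = +35.13 cm.
Lens 2: 1/d_i2 = 1/f₂ − 1/d_o2 = 1/(7.40) − 1/(35.13) = 0.1067, so d_i2 = 9.37 cm.
The final image is real, 9.37 cm to the right of lens 2 (overall magnification ≈ 0.092).

9.37 cm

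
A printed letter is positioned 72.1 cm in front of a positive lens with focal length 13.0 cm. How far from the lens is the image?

15.9 cm

Lens equation: 1/q = 1/f − 1/p = 1/(13.00) − 1/(72.1) = 0.07692 − 0.01387 = 0.06305, so q = 15.9 cm.
The image is real, inverted and reduced, on the far side of the lens.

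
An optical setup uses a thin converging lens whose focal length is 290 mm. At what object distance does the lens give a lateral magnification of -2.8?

394 mm

m = −d_i/d_o ⇒ d_i = −m·d_o.
1/f = 1/d_o + 1/d_i = 1/d_o − 1/(m·d_o) = (1 − 1/m)/d_o, so d_o = f(1 − 1/m) = (290.0)(1 − 1/(-2.8)) = 394 mm.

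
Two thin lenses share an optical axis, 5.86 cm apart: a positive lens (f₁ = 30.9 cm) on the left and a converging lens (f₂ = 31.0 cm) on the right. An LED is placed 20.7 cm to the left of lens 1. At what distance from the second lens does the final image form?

56.6 cm

Lens 1: 1/d_i1 = 1/f₁ − 1/d_o1 = 1/(30.9) − 1/(20.7) = -0.01595, so d_i1 = -62.71 cm.
The intermediate image is 62.71 cm to the left of lens 1 (virtual), which is 5.86 − (-62.71) = 68.57 cm to the left of lens 2, so d_o2 = +68.57 cm.
Lens 2: 1/d_i2 = 1/f₂ − 1/d_o2 = 1/(31.0) − 1/(68.57) = 0.01767, so d_i2 = 56.6 cm.
The final image is real, 56.6 cm to the right of lens 2 (overall magnification ≈ -2.5).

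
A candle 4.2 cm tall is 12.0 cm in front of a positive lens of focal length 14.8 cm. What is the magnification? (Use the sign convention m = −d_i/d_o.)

m = +5.29

1/d_i = 1/f − 1/d_o = 1/(14.80) − 1/(12.0) = -0.01577, so d_i = -63.43 cm.
m = −d_i/d_o = −(-63.43)/(12.0) = +5.29.
The image is virtual, upright and enlarged, on the same side as the object.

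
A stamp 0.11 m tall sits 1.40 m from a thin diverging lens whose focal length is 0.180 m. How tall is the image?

0.0125 m

For a diverging lens, f = -0.180 m.
1/d_i = 1/f − 1/d_o = 1/(-0.1800) − 1/(1.40) = -6.270, so d_i = -0.1595 m.
m = −d_i/d_o = +0.1139.
|h_i| = |m|·h_o = 0.1139 × 0.11 = 0.0125 m. The image is virtual, upright and reduced, on the same side as the object.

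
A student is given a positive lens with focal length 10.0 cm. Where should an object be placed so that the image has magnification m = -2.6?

13.8 cm

m = −d_i/d_o ⇒ d_i = −m·d_o.
1/f = 1/d_o + 1/d_i = 1/d_o − 1/(m·d_o) = (1 − 1/m)/d_o, so d_o = f(1 − 1/m) = (10.00)(1 − 1/(-2.6)) = 13.8 cm.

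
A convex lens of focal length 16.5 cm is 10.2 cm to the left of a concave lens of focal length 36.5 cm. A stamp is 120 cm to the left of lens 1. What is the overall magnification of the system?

Lens 1: 1/d_i1 = 1/(16.5) − 1/(120) = 0.05227, so d_i1 = 19.13 cm; m₁ = −d_i1/d_o1 = -0.1594.
d_o2 = 10.2 − (19.13) = -8.930 cm (virtual object).
f₂ = −36.5 cm (diverging).
Lens 2: 1/d_i2 = 1/(-36.5) − 1/(-8.930) = 0.08458, so d_i2 = 11.82 cm; m₂ = −d_i2/d_o2 = +1.324.
m = m₁·m₂ = (-0.1594)(+1.324) = -0.211.

m = -0.211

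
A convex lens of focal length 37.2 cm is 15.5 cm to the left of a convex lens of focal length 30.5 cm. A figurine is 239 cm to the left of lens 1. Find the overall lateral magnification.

m = -0.0952

Lens 1: 1/d_i1 = 1/(37.2) − 1/(239) = 0.02270, so d_i1 = 44.06 cm; m₁ = −d_i1/d_o1 = -0.1844.
d_o2 = 15.5 − (44.06) = -28.56 cm (virtual object).
Lens 2: 1/d_i2 = 1/(30.5) − 1/(-28.56) = 0.06780, so d_i2 = 14.75 cm; m₂ = −d_i2/d_o2 = +0.5164.
m = m₁·m₂ = (-0.1844)(+0.5164) = -0.0952.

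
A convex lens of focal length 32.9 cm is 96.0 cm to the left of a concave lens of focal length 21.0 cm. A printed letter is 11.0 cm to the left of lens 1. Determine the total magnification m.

Lens 1: 1/d_i1 = 1/(32.9) − 1/(11.0) = -0.06051, so d_i1 = -16.53 cm; m₁ = −d_i1/d_o1 = +1.503.
d_o2 = 96.0 − (-16.53) = 112.5 cm.
f₂ = −21.0 cm (diverging).
Lens 2: 1/d_i2 = 1/(-21.0) − 1/(112.5) = -0.05651, so d_i2 = -17.70 cm; m₂ = −d_i2/d_o2 = +0.1573.
m = m₁·m₂ = (+1.503)(+0.1573) = +0.236.

m = +0.236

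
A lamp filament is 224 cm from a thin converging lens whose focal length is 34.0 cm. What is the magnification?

m = -0.179

1/d_i = 1/f − 1/d_o = 1/(34.00) − 1/(224) = 0.02495, so d_i = 40.08 cm.
m = −d_i/d_o = −(40.08)/(224) = -0.179.
The image is real, inverted and reduced, on the far side of the lens.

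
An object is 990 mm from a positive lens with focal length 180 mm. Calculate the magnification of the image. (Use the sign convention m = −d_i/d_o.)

m = -0.222

1/d_i = 1/f − 1/d_o = 1/(180.0) − 1/(990) = 0.004545, so d_i = 220.0 mm.
m = −d_i/d_o = −(220.0)/(990) = -0.222.
The image is real, inverted and reduced, on the far side of the lens.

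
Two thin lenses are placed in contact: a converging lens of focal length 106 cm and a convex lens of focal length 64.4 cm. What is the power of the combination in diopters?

P = +2.50 D

P₁ = 1/f₁ = 1/(1.06 m) = +0.9434 D; P₂ = 1/f₂ = 1/(0.644 m) = +1.553 D.
For thin lenses in contact, P = P₁ + P₂ = (+0.9434) + (+1.553) = +2.50 D.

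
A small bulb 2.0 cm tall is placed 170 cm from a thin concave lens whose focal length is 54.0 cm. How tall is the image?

For a concave lens, f = -54.0 cm.
1/d_i = 1/f − 1/d_o = 1/(-54.00) − 1/(170) = -0.02440, so d_i = -40.98 cm.
m = −d_i/d_o = +0.2411.
|h_i| = |m|·h_o = 0.2411 × 2.0 = 0.482 cm. The image is virtual, upright and reduced, on the same side as the object.

0.482 cm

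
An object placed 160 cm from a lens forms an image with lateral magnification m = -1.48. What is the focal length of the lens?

f = 95.5 cm (converging)

m = −d_i/d_o ⇒ d_i = −m·d_o = −(-1.48)·(160) = 236.8 cm.
1/f = 1/d_o + 1/d_i = 1/(160) + 1/(236.8) = 0.01047, so f = 95.5 cm.
Since f is positive, the lens is converging.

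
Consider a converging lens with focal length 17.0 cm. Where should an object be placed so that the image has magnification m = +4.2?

13.0 cm

m = −d_i/d_o ⇒ d_i = −m·d_o.
1/f = 1/d_o + 1/d_i = 1/d_o − 1/(m·d_o) = (1 − 1/m)/d_o, so d_o = f(1 − 1/m) = (17.00)(1 − 1/(+4.2)) = 13.0 cm.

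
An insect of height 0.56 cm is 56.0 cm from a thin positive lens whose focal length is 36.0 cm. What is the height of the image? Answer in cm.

1.01 cm

1/d_i = 1/f − 1/d_o = 1/(36.00) − 1/(56.0) = 0.009921, so d_i = 100.8 cm.
m = −d_i/d_o = -1.800.
|h_i| = |m|·h_o = 1.800 × 0.56 = 1.01 cm. The image is real, inverted and enlarged, on the far side of the lens.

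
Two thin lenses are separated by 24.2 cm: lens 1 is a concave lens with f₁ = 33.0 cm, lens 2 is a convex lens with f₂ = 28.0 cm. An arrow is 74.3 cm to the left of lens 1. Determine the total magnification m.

m = -0.452

f₁ = −33.0 cm (diverging).
Lens 1: 1/d_i1 = 1/(-33.0) − 1/(74.3) = -0.04376, so d_i1 = -22.85 cm; m₁ = −d_i1/d_o1 = +0.3075.
d_o2 = 24.2 − (-22.85) = 47.05 cm.
Lens 2: 1/d_i2 = 1/(28.0) − 1/(47.05) = 0.01446, so d_i2 = 69.15 cm; m₂ = −d_i2/d_o2 = -1.470.
m = m₁·m₂ = (+0.3075)(-1.470) = -0.452.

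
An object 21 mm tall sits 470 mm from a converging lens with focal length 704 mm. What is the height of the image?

1/d_i = 1/f − 1/d_o = 1/(704.0) − 1/(470) = -0.0007072, so d_i = -1414 mm.
m = −d_i/d_o = +3.009.
|h_i| = |m|·h_o = 3.009 × 21 = 63.2 mm. The image is virtual, upright and enlarged, on the same side as the object.

63.2 mm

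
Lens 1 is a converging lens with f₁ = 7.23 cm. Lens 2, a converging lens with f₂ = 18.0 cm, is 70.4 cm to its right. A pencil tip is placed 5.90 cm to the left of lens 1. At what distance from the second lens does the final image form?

Lens 1: 1/d_i1 = 1/f₁ − 1/d_o1 = 1/(7.23) − 1/(5.90) = -0.03118, so d_i1 = -32.07 cm.
The intermediate image is 32.07 cm to the left of lens 1 (virtual), which is 70.4 − (-32.07) = 102.5 cm to the left of lens 2, so d_o2 = +102.5 cm.
Lens 2: 1/d_i2 = 1/f₂ − 1/d_o2 = 1/(18.0) − 1/(102.5) = 0.04580, so d_i2 = 21.8 cm.
The final image is real, 21.8 cm to the right of lens 2 (overall magnification ≈ -1.2).

21.8 cm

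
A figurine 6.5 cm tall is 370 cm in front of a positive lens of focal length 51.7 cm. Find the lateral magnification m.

1/d_i = 1/f − 1/d_o = 1/(51.70) − 1/(370) = 0.01664, so d_i = 60.10 cm.
m = −d_i/d_o = −(60.10)/(370) = -0.162.
The image is real, inverted and reduced, on the far side of the lens.

m = -0.162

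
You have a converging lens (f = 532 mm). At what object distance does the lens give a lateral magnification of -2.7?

729 mm

m = −d_i/d_o ⇒ d_i = −m·d_o.
1/f = 1/d_o + 1/d_i = 1/d_o − 1/(m·d_o) = (1 − 1/m)/d_o, so d_o = f(1 − 1/m) = (532.0)(1 − 1/(-2.7)) = 729 mm.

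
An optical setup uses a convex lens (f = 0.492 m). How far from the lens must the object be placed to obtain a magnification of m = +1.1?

m = −d_i/d_o ⇒ d_i = −m·d_o.
1/f = 1/d_o + 1/d_i = 1/d_o − 1/(m·d_o) = (1 − 1/m)/d_o, so d_o = f(1 − 1/m) = (0.4920)(1 − 1/(+1.1)) = 0.0447 m.

0.0447 m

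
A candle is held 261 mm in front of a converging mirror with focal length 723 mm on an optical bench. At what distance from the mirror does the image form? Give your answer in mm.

408 mm

Mirror equation: 1/v = 1/f − 1/u = 1/(723.0) − 1/(261) = 0.001383 − 0.003831 = -0.002448, so v = -408 mm.
The image is virtual, upright and enlarged, behind the mirror.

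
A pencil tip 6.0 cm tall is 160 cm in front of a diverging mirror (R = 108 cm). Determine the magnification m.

m = +0.252

f = R/2 = 108/2 = 54.00 cm; for a diverging mirror, f = -54.00 cm.
1/d_i = 1/f − 1/d_o = 1/(-54.00) − 1/(160) = -0.02477, so d_i = -40.37 cm.
m = −d_i/d_o = −(-40.37)/(160) = +0.252.
The image is virtual, upright and reduced, behind the mirror.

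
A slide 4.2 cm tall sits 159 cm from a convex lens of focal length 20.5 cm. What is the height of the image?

1/d_i = 1/f − 1/d_o = 1/(20.50) − 1/(159) = 0.04249, so d_i = 23.53 cm.
m = −d_i/d_o = -0.1480.
|h_i| = |m|·h_o = 0.1480 × 4.2 = 0.622 cm. The image is real, inverted and reduced, on the far side of the lens.

0.622 cm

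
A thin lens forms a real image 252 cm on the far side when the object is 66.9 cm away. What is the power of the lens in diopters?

d_i = +252 cm.
1/f = 1/d_o + 1/d_i = 1/(66.9) + 1/(252) = 0.01892 cm⁻¹.
f = 52.87 cm = 0.5287 m, so P = 1/f = +1.89 D.

P = +1.89 D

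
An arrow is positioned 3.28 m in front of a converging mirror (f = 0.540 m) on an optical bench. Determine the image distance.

0.646 m

Mirror equation: 1/v = 1/f − 1/u = 1/(0.5400) − 1/(3.28) = 1.852 − 0.3049 = 1.547, so v = 0.646 m.
The image is real, inverted and reduced, in front of the mirror.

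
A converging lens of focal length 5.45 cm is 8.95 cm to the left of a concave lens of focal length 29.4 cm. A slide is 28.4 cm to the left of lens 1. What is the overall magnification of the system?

m = -0.221

Lens 1: 1/d_i1 = 1/(5.45) − 1/(28.4) = 0.1483, so d_i1 = 6.744 cm; m₁ = −d_i1/d_o1 = -0.2375.
d_o2 = 8.95 − (6.744) = 2.206 cm.
f₂ = −29.4 cm (diverging).
Lens 2: 1/d_i2 = 1/(-29.4) − 1/(2.206) = -0.4873, so d_i2 = -2.052 cm; m₂ = −d_i2/d_o2 = +0.9302.
m = m₁·m₂ = (-0.2375)(+0.9302) = -0.221.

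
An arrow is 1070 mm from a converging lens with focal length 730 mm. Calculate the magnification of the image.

1/d_i = 1/f − 1/d_o = 1/(730.0) − 1/(1070) = 0.0004353, so d_i = 2297 mm.
m = −d_i/d_o = −(2297)/(1070) = -2.15.
The image is real, inverted and enlarged, on the far side of the lens.

m = -2.15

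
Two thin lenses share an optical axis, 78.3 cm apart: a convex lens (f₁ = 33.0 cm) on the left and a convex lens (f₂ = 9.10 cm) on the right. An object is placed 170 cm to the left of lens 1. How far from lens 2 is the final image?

12.0 cm

Lens 1: 1/d_i1 = 1/f₁ − 1/d_o1 = 1/(33.0) − 1/(170) = 0.02442, so d_i1 = 40.95 cm.
The intermediate image is 40.95 cm to the right of lens 1, which is 78.3 − (40.95) = 37.35 cm to the left of lens 2, so d_o2 = +37.35 cm.
Lens 2: 1/d_i2 = 1/f₂ − 1/d_o2 = 1/(9.10) − 1/(37.35) = 0.08312, so d_i2 = 12.0 cm.
The final image is real, 12.0 cm to the right of lens 2 (overall magnification ≈ 0.078).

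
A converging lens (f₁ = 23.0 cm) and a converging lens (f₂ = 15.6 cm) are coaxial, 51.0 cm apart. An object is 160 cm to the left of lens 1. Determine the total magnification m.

Lens 1: 1/d_i1 = 1/(23.0) − 1/(160) = 0.03723, so d_i1 = 26.86 cm; m₁ = −d_i1/d_o1 = -0.1679.
d_o2 = 51.0 − (26.86) = 24.14 cm.
Lens 2: 1/d_i2 = 1/(15.6) − 1/(24.14) = 0.02268, so d_i2 = 44.10 cm; m₂ = −d_i2/d_o2 = -1.827.
m = m₁·m₂ = (-0.1679)(-1.827) = +0.307.

m = +0.307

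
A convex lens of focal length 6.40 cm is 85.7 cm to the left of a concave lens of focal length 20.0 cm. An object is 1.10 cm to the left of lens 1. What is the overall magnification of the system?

m = +0.226

Lens 1: 1/d_i1 = 1/(6.40) − 1/(1.10) = -0.7528, so d_i1 = -1.328 cm; m₁ = −d_i1/d_o1 = +1.207.
d_o2 = 85.7 − (-1.328) = 87.03 cm.
f₂ = −20.0 cm (diverging).
Lens 2: 1/d_i2 = 1/(-20.0) − 1/(87.03) = -0.06149, so d_i2 = -16.26 cm; m₂ = −d_i2/d_o2 = +0.1869.
m = m₁·m₂ = (+1.207)(+0.1869) = +0.226.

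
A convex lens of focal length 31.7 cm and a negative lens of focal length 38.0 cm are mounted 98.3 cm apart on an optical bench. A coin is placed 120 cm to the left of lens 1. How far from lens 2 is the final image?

Lens 1: 1/d_i1 = 1/f₁ − 1/d_o1 = 1/(31.7) − 1/(120) = 0.02321, so d_i1 = 43.08 cm.
The intermediate image is 43.08 cm to the right of lens 1, which is 98.3 − (43.08) = 55.22 cm to the left of lens 2, so d_o2 = +55.22 cm.
Lens 2 is diverging, so f₂ = −38.0 cm.
Lens 2: 1/d_i2 = 1/f₂ − 1/d_o2 = 1/(-38.0) − 1/(55.22) = -0.04443, so d_i2 = -22.5 cm.
The final image is virtual, 22.5 cm to the left of lens 2 (overall magnification ≈ -0.15).

22.5 cm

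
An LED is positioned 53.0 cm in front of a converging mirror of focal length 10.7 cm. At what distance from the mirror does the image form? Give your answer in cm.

Mirror equation: 1/s_i = 1/f − 1/s_o = 1/(10.70) − 1/(53.0) = 0.09346 − 0.01887 = 0.07459, so s_i = 13.4 cm.
The image is real, inverted and reduced, in front of the mirror.

13.4 cm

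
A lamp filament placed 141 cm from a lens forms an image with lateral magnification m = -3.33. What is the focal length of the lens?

f = 108 cm (converging)

m = −d_i/d_o ⇒ d_i = −m·d_o = −(-3.33)·(141) = 469.5 cm.
1/f = 1/d_o + 1/d_i = 1/(141) + 1/(469.5) = 0.009222, so f = 108 cm.
Since f is positive, the lens is converging.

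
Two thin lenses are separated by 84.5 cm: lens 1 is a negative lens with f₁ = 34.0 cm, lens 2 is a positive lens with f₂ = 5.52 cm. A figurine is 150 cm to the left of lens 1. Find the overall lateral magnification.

m = -0.00956

f₁ = −34.0 cm (diverging).
Lens 1: 1/d_i1 = 1/(-34.0) − 1/(150) = -0.03608, so d_i1 = -27.72 cm; m₁ = −d_i1/d_o1 = +0.1848.
d_o2 = 84.5 − (-27.72) = 112.2 cm.
Lens 2: 1/d_i2 = 1/(5.52) − 1/(112.2) = 0.1722, so d_i2 = 5.806 cm; m₂ = −d_i2/d_o2 = -0.05174.
m = m₁·m₂ = (+0.1848)(-0.05174) = -0.00956.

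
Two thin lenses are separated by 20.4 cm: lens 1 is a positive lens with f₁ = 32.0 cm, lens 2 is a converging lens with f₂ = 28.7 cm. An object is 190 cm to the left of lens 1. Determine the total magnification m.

m = -0.124

Lens 1: 1/d_i1 = 1/(32.0) − 1/(190) = 0.02599, so d_i1 = 38.48 cm; m₁ = −d_i1/d_o1 = -0.2025.
d_o2 = 20.4 − (38.48) = -18.08 cm (virtual object).
Lens 2: 1/d_i2 = 1/(28.7) − 1/(-18.08) = 0.09015, so d_i2 = 11.09 cm; m₂ = −d_i2/d_o2 = +0.6135.
m = m₁·m₂ = (-0.2025)(+0.6135) = -0.124.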